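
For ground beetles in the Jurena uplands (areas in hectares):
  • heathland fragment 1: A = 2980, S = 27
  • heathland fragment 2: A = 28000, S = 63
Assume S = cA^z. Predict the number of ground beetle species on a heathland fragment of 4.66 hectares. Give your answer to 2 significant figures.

2.3

z = ln(63/27) / ln(28000/2980) = 0.8473 / 2.2403 = 0.3782
c = 27 / 2980^0.3782 = 27 / 20.61 = 1.31
S₃ = 1.31 × 4.66^0.3782 = 1.31 × 1.79 ≈ 2.345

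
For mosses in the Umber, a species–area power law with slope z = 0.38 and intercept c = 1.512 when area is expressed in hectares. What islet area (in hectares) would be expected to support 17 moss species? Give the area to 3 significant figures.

17 = 1.512 × A^0.38  ⇒  A^0.38 = 17/1.512 = 11.24
ln A = ln(11.24) / 0.38 = 2.4198 / 0.38 = 6.3678
A = e^6.3678 ≈ 582.8 hectares

583 hectares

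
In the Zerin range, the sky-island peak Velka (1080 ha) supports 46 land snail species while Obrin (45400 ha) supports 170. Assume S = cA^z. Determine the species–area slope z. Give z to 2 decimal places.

Taking logs: ln S = ln c + z ln A, so z = (ln S₂ − ln S₁)/(ln A₂ − ln A₁).
z = ln(170/46) / ln(45400/1080) = ln(3.696) / ln(42.04) = 1.3072 / 3.7386 = 0.3496

0.35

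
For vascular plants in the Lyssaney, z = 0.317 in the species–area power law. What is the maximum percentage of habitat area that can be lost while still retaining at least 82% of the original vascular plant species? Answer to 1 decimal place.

46.5%

Need (A_new/A_old)^0.317 = 0.82, so A_new/A_old = 0.82^(1/0.317) = 0.82^3.155
ln(A_new/A_old) = ln 0.82 / 0.317 = -0.1985 / 0.317 = -0.6260
A_new/A_old = e^-0.6260 ≈ 0.5347
Fraction that can be lost = 1 − 0.5347 = 0.4653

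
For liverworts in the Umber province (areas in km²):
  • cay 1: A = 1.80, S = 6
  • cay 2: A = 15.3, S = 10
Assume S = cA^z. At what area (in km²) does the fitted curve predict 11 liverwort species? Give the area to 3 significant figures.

z = ln(10/6) / ln(15.3/1.8) = 0.5108 / 2.1401 = 0.2387
c = 6 / 1.8^0.2387 = 6 / 1.151 = 5.215
A = (11/5.215)^(1/0.2387) ⇒ ln A = ln(2.109)/0.2387 = 3.1271
A = e^3.1271 ≈ 22.81 km²

22.8 km²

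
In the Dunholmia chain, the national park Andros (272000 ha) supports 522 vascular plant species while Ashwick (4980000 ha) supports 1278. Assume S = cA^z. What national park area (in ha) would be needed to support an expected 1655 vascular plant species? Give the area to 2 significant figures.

12000000 ha

z = ln(1278/522) / ln(4980000/272000) = 0.8954 / 2.9074 = 0.3080
c = 522 / 272000^0.3080 = 522 / 47.17 = 11.07
A = (1655/11.07)^(1/0.3080) ⇒ ln A = ln(149.6)/0.3080 = 16.2603
A = e^16.2603 ≈ 11528417 ha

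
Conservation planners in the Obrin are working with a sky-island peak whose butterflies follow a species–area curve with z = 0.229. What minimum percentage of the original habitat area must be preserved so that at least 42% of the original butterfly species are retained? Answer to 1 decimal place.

Need (A_new/A_old)^0.229 = 0.42, so A_new/A_old = 0.42^(1/0.229) = 0.42^4.367
ln(A_new/A_old) = ln 0.42 / 0.229 = -0.8675 / 0.229 = -3.7882
A_new/A_old = e^-3.7882 ≈ 0.02264

2.3%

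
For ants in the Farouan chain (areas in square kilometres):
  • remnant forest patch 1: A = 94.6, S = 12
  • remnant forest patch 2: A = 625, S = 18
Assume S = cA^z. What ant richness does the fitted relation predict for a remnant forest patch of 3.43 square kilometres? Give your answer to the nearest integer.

z = ln(18/12) / ln(625/94.6) = 0.4055 / 1.8881 = 0.2147
c = 12 / 94.6^0.2147 = 12 / 2.657 = 4.517
S₃ = 4.517 × 3.43^0.2147 = 4.517 × 1.303 ≈ 5.886

6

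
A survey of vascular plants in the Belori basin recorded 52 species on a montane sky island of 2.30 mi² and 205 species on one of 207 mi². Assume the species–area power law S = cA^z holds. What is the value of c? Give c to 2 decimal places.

40.34

z = ln(S₂/S₁) / ln(A₂/A₁) = ln(205/52) / ln(207/2.3) = 1.3718 / 4.4998 = 0.3048
c = S₁ / A₁^z = 52 / 2.3^0.3048 = 52 / 1.289 = 40.34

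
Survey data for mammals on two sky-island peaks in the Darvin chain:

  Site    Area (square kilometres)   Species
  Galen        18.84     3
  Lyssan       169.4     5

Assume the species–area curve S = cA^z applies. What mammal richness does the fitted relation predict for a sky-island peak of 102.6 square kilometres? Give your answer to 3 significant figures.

4.45

z = ln(5/3) / ln(169.4/18.84) = 0.5108 / 2.1963 = 0.2326
c = 3 / 18.84^0.2326 = 3 / 1.98 = 1.515
S₃ = 1.515 × 102.6^0.2326 = 1.515 × 2.936 ≈ 4.45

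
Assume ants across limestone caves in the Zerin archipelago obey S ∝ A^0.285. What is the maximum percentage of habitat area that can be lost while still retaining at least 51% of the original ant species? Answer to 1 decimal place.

Need (A_new/A_old)^0.285 = 0.51, so A_new/A_old = 0.51^(1/0.285) = 0.51^3.509
ln(A_new/A_old) = ln 0.51 / 0.285 = -0.6733 / 0.285 = -2.3626
A_new/A_old = e^-2.3626 ≈ 0.09417
Fraction that can be lost = 1 − 0.09417 = 0.9058

90.6%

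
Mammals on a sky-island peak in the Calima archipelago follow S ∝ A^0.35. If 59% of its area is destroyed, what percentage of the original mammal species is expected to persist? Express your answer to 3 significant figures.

S_new/S_old = (A_new/A_old)^z = 0.41^0.35
= exp(0.35 × ln 0.41) = exp(0.35 × -0.8916) = exp(-0.3121) ≈ 0.7319

73.2%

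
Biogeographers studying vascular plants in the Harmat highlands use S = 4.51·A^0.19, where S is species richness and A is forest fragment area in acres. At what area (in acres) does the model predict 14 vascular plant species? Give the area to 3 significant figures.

388 acres

14 = 4.51 × A^0.19  ⇒  A^0.19 = 14/4.51 = 3.104
ln A = ln(3.104) / 0.19 = 1.1328 / 0.19 = 5.9619
A = e^5.9619 ≈ 388.3 acres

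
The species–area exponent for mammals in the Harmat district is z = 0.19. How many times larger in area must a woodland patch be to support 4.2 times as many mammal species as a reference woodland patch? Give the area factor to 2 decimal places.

1906.60

(A₂/A₁)^0.19 = 4.2, so A₂/A₁ = 4.2^(1/0.19) = 4.2^5.263
ln(A₂/A₁) = ln 4.2 / 0.19 = 1.4351 / 0.19 = 7.5531
A₂/A₁ = e^7.5531 ≈ 1907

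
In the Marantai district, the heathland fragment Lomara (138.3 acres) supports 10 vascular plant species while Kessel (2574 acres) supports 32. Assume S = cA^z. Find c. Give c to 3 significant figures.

z = ln(S₂/S₁) / ln(A₂/A₁) = ln(32/10) / ln(2574/138.3) = 1.1632 / 2.9238 = 0.3978
c = S₁ / A₁^z = 10 / 138.3^0.3978 = 10 / 7.107 = 1.407

1.41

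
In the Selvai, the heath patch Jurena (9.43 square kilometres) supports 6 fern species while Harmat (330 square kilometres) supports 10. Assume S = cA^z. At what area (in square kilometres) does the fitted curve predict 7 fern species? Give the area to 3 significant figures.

z = ln(10/6) / ln(330/9.43) = 0.5108 / 3.5552 = 0.1437
c = 6 / 9.43^0.1437 = 6 / 1.38 = 4.346
A = (7/4.346)^(1/0.1437) ⇒ ln A = ln(1.611)/0.1437 = 3.3167
A = e^3.3167 ≈ 27.57 square kilometres

27.6 square kilometres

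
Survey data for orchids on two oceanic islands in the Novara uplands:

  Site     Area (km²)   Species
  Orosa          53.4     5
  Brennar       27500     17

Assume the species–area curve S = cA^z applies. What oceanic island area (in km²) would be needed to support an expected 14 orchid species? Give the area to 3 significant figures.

10200 km²

z = ln(17/5) / ln(27500/53.4) = 1.2238 / 6.2441 = 0.1960
c = 5 / 53.4^0.1960 = 5 / 2.181 = 2.293
A = (14/2.293)^(1/0.1960) ⇒ ln A = ln(6.106)/0.1960 = 9.2313
A = e^9.2313 ≈ 10212 km²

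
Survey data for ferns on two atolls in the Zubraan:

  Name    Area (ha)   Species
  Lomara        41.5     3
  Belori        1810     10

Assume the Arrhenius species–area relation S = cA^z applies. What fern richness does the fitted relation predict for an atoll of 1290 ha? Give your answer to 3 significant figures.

z = ln(10/3) / ln(1810/41.5) = 1.2040 / 3.7754 = 0.3189
c = 3 / 41.5^0.3189 = 3 / 3.281 = 0.9144
S₃ = 0.9144 × 1290^0.3189 = 0.9144 × 9.817 ≈ 8.976

8.98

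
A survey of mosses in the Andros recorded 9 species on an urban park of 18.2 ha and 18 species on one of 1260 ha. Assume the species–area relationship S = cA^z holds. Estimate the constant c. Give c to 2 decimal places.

5.60

z = ln(S₂/S₁) / ln(A₂/A₁) = ln(18/9) / ln(1260/18.2) = 0.6931 / 4.2374 = 0.1636
c = S₁ / A₁^z = 9 / 18.2^0.1636 = 9 / 1.607 = 5.599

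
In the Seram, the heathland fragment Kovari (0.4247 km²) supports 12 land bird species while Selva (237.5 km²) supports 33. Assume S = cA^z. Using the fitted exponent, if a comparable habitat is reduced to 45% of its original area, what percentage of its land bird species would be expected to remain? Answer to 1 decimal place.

z = ln(33/12) / ln(237.5/0.4247) = 1.0116 / 6.3265 = 0.1599
S_new/S_old = (A_new/A_old)^z = 0.45^0.1599 = exp(0.1599 × -0.7985) = 0.8801

88.0%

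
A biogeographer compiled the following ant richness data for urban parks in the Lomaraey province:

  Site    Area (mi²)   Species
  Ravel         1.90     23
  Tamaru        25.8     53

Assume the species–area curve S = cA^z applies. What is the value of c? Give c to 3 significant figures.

z = ln(S₂/S₁) / ln(A₂/A₁) = ln(53/23) / ln(25.8/1.9) = 0.8348 / 2.6085 = 0.3200
c = S₁ / A₁^z = 23 / 1.9^0.3200 = 23 / 1.228 = 18.73

18.7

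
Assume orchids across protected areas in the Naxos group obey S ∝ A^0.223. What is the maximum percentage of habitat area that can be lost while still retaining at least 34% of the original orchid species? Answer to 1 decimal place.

99.2%

Need (A_new/A_old)^0.223 = 0.34, so A_new/A_old = 0.34^(1/0.223) = 0.34^4.484
ln(A_new/A_old) = ln 0.34 / 0.223 = -1.0788 / 0.223 = -4.8377
A_new/A_old = e^-4.8377 ≈ 0.007925
Fraction that can be lost = 1 − 0.007925 = 0.9921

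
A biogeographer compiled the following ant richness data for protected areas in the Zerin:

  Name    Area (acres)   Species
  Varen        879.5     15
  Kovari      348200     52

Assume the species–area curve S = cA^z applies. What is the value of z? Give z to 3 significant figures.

0.208

Taking logs: ln S = ln c + z ln A, so z = (ln S₂ − ln S₁)/(ln A₂ − ln A₁).
z = ln(52/15) / ln(348200/879.5) = ln(3.467) / ln(395.9) = 1.2432 / 5.9812 = 0.2079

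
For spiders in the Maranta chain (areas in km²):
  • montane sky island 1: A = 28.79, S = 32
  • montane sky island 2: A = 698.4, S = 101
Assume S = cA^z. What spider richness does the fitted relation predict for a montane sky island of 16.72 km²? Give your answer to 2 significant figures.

z = ln(101/32) / ln(698.4/28.79) = 1.1494 / 3.1888 = 0.3604
c = 32 / 28.79^0.3604 = 32 / 3.357 = 9.532
S₃ = 9.532 × 16.72^0.3604 = 9.532 × 2.76 ≈ 26.31

26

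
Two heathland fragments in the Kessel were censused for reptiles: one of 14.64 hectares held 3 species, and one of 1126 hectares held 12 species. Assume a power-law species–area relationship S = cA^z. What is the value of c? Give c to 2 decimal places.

z = ln(S₂/S₁) / ln(A₂/A₁) = ln(12/3) / ln(1126/14.64) = 1.3863 / 4.3427 = 0.3192
c = S₁ / A₁^z = 3 / 14.64^0.3192 = 3 / 2.355 = 1.274

1.27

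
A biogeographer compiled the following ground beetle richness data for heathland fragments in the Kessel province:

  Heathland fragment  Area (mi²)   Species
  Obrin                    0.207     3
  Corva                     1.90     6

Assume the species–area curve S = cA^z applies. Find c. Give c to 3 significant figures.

4.91

z = ln(S₂/S₁) / ln(A₂/A₁) = ln(6/3) / ln(1.9/0.207) = 0.6931 / 2.2169 = 0.3127
c = S₁ / A₁^z = 3 / 0.207^0.3127 = 3 / 0.6111 = 4.909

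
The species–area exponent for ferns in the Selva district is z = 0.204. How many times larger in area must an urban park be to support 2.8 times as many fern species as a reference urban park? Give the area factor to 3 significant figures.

(A₂/A₁)^0.204 = 2.8, so A₂/A₁ = 2.8^(1/0.204) = 2.8^4.902
ln(A₂/A₁) = ln 2.8 / 0.204 = 1.0296 / 0.204 = 5.0472
A₂/A₁ = e^5.0472 ≈ 155.6

156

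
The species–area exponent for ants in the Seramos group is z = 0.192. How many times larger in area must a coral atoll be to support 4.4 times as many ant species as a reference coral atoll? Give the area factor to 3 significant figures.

2250

(A₂/A₁)^0.192 = 4.4, so A₂/A₁ = 4.4^(1/0.192) = 4.4^5.208
ln(A₂/A₁) = ln 4.4 / 0.192 = 1.4816 / 0.192 = 7.7167
A₂/A₁ = e^7.7167 ≈ 2246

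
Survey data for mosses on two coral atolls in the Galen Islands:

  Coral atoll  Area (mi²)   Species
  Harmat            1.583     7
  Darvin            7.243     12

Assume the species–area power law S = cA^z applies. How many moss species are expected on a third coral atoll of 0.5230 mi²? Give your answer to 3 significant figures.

4.73

z = ln(12/7) / ln(7.243/1.583) = 0.5390 / 1.5207 = 0.3544
c = 7 / 1.583^0.3544 = 7 / 1.177 = 5.948
S₃ = 5.948 × 0.523^0.3544 = 5.948 × 0.7947 ≈ 4.727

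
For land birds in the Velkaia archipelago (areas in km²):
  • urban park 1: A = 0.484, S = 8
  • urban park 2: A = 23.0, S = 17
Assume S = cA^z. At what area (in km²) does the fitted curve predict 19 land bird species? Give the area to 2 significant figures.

z = ln(17/8) / ln(23/0.484) = 0.7538 / 3.8612 = 0.1952
c = 8 / 0.484^0.1952 = 8 / 0.8679 = 9.218
A = (19/9.218)^(1/0.1952) ⇒ ln A = ln(2.061)/0.1952 = 3.7052
A = e^3.7052 ≈ 40.66 km²

41 km²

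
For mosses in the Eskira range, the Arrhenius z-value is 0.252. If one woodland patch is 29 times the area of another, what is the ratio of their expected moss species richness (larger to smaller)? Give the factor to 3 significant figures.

S₂/S₁ = (A₂/A₁)^z = 29^0.252
ln(S₂/S₁) = 0.252 × ln 29 = 0.252 × 3.3673 = 0.8486
S₂/S₁ = e^0.8486 ≈ 2.336

2.34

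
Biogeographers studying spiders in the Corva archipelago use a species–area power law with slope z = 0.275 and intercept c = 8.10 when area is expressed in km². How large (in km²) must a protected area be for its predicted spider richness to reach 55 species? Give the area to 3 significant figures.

1060 km²

55 = 8.1 × A^0.275  ⇒  A^0.275 = 55/8.1 = 6.79
ln A = ln(6.79) / 0.275 = 1.9155 / 0.275 = 6.9653
A = e^6.9653 ≈ 1059 km²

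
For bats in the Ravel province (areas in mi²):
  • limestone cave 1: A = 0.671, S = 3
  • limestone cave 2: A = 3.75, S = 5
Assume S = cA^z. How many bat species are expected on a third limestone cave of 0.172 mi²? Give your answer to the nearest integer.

z = ln(5/3) / ln(3.75/0.671) = 0.5108 / 1.7207 = 0.2969
c = 3 / 0.671^0.2969 = 3 / 0.8883 = 3.377
S₃ = 3.377 × 0.172^0.2969 = 3.377 × 0.593 ≈ 2.003

2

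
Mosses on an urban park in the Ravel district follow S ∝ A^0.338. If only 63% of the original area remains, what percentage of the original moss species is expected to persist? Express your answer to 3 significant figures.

85.5%

S_new/S_old = (A_new/A_old)^z = 0.63^0.338
= exp(0.338 × ln 0.63) = exp(0.338 × -0.4620) = exp(-0.1562) ≈ 0.8554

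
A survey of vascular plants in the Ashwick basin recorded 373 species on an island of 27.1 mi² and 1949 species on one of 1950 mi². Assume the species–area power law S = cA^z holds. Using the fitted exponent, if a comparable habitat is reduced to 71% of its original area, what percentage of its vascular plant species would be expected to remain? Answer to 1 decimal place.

87.6%

z = ln(1949/373) / ln(1950/27.1) = 1.6535 / 4.2761 = 0.3867
S_new/S_old = (A_new/A_old)^z = 0.71^0.3867 = exp(0.3867 × -0.3425) = 0.876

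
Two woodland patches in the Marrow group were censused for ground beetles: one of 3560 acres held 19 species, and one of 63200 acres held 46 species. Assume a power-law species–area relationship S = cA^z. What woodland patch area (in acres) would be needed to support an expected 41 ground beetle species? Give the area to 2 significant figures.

z = ln(46/19) / ln(63200/3560) = 0.8842 / 2.8765 = 0.3074
c = 19 / 3560^0.3074 = 19 / 12.35 = 1.538
A = (41/1.538)^(1/0.3074) ⇒ ln A = ln(26.65)/0.3074 = 10.6797
A = e^10.6797 ≈ 43465 acres

43000 acres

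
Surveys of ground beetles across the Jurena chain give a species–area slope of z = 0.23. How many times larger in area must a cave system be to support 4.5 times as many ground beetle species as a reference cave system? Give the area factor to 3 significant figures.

(A₂/A₁)^0.23 = 4.5, so A₂/A₁ = 4.5^(1/0.23) = 4.5^4.348
ln(A₂/A₁) = ln 4.5 / 0.23 = 1.5041 / 0.23 = 6.5395
A₂/A₁ = e^6.5395 ≈ 691.9

692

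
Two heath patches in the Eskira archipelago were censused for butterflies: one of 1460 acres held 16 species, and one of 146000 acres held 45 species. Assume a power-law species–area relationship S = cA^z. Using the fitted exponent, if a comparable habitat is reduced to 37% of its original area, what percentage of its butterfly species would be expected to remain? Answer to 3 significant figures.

z = ln(45/16) / ln(146000/1460) = 1.0341 / 4.6052 = 0.2245
S_new/S_old = (A_new/A_old)^z = 0.37^0.2245 = exp(0.2245 × -0.9943) = 0.7999

80.0%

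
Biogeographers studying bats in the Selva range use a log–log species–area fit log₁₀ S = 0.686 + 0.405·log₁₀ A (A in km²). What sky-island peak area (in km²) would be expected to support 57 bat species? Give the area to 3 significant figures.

438 km²

57 = 4.853 × A^0.405  ⇒  A^0.405 = 57/4.853 = 11.75
ln A = ln(11.75) / 0.405 = 2.4635 / 0.405 = 6.0827
A = e^6.0827 ≈ 438.2 km²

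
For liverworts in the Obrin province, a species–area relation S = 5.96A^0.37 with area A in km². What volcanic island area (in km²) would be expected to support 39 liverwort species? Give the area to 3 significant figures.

160 km²

39 = 5.96 × A^0.37  ⇒  A^0.37 = 39/5.96 = 6.544
ln A = ln(6.544) / 0.37 = 1.8785 / 0.37 = 5.0770
A = e^5.0770 ≈ 160.3 km²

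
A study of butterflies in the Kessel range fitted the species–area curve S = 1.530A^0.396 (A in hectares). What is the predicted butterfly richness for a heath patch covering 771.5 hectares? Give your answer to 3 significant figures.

21.3

S = 1.53 × 771.5^0.396 = 1.53 × 13.91 ≈ 21.29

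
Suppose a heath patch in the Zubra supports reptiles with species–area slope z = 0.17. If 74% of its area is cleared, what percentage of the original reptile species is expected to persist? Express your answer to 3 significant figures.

79.5%

S_new/S_old = (A_new/A_old)^z = 0.26^0.17
= exp(0.17 × ln 0.26) = exp(0.17 × -1.3471) = exp(-0.2290) ≈ 0.7953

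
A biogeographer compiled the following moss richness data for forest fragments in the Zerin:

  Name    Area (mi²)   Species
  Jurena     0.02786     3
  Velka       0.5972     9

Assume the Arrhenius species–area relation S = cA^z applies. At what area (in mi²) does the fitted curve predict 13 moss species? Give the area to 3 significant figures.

1.67 mi²

z = ln(9/3) / ln(0.5972/0.02786) = 1.0986 / 3.0651 = 0.3584
c = 3 / 0.02786^0.3584 = 3 / 0.2771 = 10.83
A = (13/10.83)^(1/0.3584) ⇒ ln A = ln(1.201)/0.3584 = 0.5104
A = e^0.5104 ≈ 1.666 mi²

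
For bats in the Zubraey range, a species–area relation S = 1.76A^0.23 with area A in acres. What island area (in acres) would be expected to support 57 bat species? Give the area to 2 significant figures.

3700000 acres

57 = 1.76 × A^0.23  ⇒  A^0.23 = 57/1.76 = 32.39
ln A = ln(32.39) / 0.23 = 3.4777 / 0.23 = 15.1206
A = e^15.1206 ≈ 3688010 acres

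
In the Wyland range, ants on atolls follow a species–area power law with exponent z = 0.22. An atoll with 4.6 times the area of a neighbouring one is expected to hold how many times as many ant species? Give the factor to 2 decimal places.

1.40

S₂/S₁ = (A₂/A₁)^z = 4.6^0.22
ln(S₂/S₁) = 0.22 × ln 4.6 = 0.22 × 1.5261 = 0.3357
S₂/S₁ = e^0.3357 ≈ 1.399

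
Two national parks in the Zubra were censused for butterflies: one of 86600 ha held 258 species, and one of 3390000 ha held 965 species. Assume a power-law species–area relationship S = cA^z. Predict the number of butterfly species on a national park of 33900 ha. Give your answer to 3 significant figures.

184

z = ln(965/258) / ln(3390000/86600) = 1.3192 / 3.6673 = 0.3597
c = 258 / 86600^0.3597 = 258 / 59.72 = 4.32
S₃ = 4.32 × 33900^0.3597 = 4.32 × 42.62 ≈ 184.1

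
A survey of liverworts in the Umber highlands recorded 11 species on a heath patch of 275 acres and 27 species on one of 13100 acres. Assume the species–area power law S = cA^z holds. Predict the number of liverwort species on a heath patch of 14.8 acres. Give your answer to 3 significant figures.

z = ln(27/11) / ln(13100/275) = 0.8979 / 3.8636 = 0.2324
c = 11 / 275^0.2324 = 11 / 3.689 = 2.982
S₃ = 2.982 × 14.8^0.2324 = 2.982 × 1.871 ≈ 5.578

5.58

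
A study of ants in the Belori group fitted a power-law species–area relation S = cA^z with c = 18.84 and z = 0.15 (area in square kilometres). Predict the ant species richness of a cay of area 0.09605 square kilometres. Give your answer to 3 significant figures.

S = 18.84 × 0.09605^0.15
ln S = ln 18.84 + 0.15 × ln 0.09605 = 2.9360 + 0.15 × -2.3429 = 2.5845
S = e^2.5845 ≈ 13.26

13.3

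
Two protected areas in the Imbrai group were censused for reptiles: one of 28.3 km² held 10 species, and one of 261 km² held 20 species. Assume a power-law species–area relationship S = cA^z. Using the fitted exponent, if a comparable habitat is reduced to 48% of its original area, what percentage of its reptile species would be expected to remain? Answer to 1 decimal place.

79.5%

z = ln(20/10) / ln(261/28.3) = 0.6931 / 2.2217 = 0.3120
S_new/S_old = (A_new/A_old)^z = 0.48^0.3120 = exp(0.3120 × -0.7340) = 0.7953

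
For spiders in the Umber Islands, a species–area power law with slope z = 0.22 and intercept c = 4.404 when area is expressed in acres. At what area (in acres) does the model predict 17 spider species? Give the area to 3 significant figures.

464 acres

17 = 4.404 × A^0.22  ⇒  A^0.22 = 17/4.404 = 3.86
ln A = ln(3.86) / 0.22 = 1.3507 / 0.22 = 6.1395
A = e^6.1395 ≈ 463.8 acres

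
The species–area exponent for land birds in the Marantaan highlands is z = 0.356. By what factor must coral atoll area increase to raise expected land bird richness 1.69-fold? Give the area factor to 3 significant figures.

4.37

(A₂/A₁)^0.356 = 1.69, so A₂/A₁ = 1.69^(1/0.356) = 1.69^2.809
ln(A₂/A₁) = ln 1.69 / 0.356 = 0.5247 / 0.356 = 1.4740
A₂/A₁ = e^1.4740 ≈ 4.366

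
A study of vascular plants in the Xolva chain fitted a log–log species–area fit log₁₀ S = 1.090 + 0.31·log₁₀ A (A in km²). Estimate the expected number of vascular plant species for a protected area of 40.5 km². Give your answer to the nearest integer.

39 species

S = 12.3 × 40.5^0.31 = 12.3 × 3.15 ≈ 38.75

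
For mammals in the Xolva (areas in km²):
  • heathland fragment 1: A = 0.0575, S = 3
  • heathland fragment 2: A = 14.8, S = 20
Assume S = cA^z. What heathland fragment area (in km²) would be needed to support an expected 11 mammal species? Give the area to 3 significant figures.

z = ln(20/3) / ln(14.8/0.0575) = 1.8971 / 5.5506 = 0.3418
c = 3 / 0.0575^0.3418 = 3 / 0.3768 = 7.963
A = (11/7.963)^(1/0.3418) ⇒ ln A = ln(1.381)/0.3418 = 0.9455
A = e^0.9455 ≈ 2.574 km²

2.57 km²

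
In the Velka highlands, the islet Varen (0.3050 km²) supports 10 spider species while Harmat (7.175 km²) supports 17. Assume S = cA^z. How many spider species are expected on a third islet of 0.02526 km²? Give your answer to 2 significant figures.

6.6

z = ln(17/10) / ln(7.175/0.305) = 0.5306 / 3.1580 = 0.1680
c = 10 / 0.305^0.1680 = 10 / 0.8191 = 12.21
S₃ = 12.21 × 0.02526^0.1680 = 12.21 × 0.539 ≈ 6.58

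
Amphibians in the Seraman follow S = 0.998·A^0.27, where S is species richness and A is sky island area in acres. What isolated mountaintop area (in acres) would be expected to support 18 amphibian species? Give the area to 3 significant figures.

18 = 0.998 × A^0.27  ⇒  A^0.27 = 18/0.998 = 18.04
ln A = ln(18.04) / 0.27 = 2.8924 / 0.27 = 10.7125
A = e^10.7125 ≈ 44914 acres

44900 acres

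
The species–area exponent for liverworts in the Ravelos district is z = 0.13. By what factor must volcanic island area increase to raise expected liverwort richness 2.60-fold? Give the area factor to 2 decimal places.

1556.33

(A₂/A₁)^0.13 = 2.6, so A₂/A₁ = 2.6^(1/0.13) = 2.6^7.692
ln(A₂/A₁) = ln 2.6 / 0.13 = 0.9555 / 0.13 = 7.3501
A₂/A₁ = e^7.3501 ≈ 1556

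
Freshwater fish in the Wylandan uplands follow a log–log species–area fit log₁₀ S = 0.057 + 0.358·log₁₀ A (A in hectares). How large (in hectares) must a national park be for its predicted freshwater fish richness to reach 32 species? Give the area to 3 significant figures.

32 = 1.14 × A^0.358  ⇒  A^0.358 = 32/1.14 = 28.06
ln A = ln(28.06) / 0.358 = 3.3345 / 0.358 = 9.3142
A = e^9.3142 ≈ 11095 hectares

11100 hectares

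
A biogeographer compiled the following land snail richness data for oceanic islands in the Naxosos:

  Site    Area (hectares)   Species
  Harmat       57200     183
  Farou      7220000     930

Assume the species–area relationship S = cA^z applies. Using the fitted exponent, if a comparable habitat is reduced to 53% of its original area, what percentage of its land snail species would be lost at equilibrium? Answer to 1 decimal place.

z = ln(930/183) / ln(7220000/57200) = 1.6257 / 4.8381 = 0.3360
S_new/S_old = (A_new/A_old)^z = 0.53^0.3360 = exp(0.3360 × -0.6349) = 0.8079
Fraction lost = 1 − 0.8079 = 0.1921

19.2%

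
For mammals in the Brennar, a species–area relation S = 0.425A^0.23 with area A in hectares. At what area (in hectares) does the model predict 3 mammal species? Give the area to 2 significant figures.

4900 hectares

3 = 0.425 × A^0.23  ⇒  A^0.23 = 3/0.425 = 7.059
ln A = ln(7.059) / 0.23 = 1.9543 / 0.23 = 8.4969
A = e^8.4969 ≈ 4899 hectares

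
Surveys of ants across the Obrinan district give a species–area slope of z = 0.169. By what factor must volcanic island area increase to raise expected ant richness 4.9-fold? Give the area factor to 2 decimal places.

(A₂/A₁)^0.169 = 4.9, so A₂/A₁ = 4.9^(1/0.169) = 4.9^5.917
ln(A₂/A₁) = ln 4.9 / 0.169 = 1.5892 / 0.169 = 9.4038
A₂/A₁ = e^9.4038 ≈ 12134

12133.90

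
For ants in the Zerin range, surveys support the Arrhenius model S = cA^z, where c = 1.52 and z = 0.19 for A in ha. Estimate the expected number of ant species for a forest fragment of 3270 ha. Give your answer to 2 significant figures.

S = 1.52 × 3270^0.19 = 1.52 × 4.653 ≈ 7.073

7.1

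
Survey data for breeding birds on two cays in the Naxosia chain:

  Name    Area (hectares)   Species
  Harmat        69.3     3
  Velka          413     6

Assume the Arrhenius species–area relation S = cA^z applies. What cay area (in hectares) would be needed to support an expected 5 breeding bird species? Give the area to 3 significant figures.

258 hectares

z = ln(6/3) / ln(413/69.3) = 0.6931 / 1.7850 = 0.3883
c = 3 / 69.3^0.3883 = 3 / 5.185 = 0.5785
A = (5/0.5785)^(1/0.3883) ⇒ ln A = ln(8.642)/0.3883 = 5.5539
A = e^5.5539 ≈ 258.3 hectares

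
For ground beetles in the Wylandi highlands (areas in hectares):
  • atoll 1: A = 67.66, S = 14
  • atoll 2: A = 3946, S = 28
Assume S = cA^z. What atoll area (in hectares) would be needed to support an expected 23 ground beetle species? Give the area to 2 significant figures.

1200 hectares

z = ln(28/14) / ln(3946/67.66) = 0.6931 / 4.0660 = 0.1705
c = 14 / 67.66^0.1705 = 14 / 2.051 = 6.825
A = (23/6.825)^(1/0.1705) ⇒ ln A = ln(3.37)/0.1705 = 7.1266
A = e^7.1266 ≈ 1245 hectares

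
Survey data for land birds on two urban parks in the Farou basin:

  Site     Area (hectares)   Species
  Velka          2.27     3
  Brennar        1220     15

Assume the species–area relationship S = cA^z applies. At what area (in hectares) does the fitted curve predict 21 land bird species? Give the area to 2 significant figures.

4500 hectares

z = ln(15/3) / ln(1220/2.27) = 1.6094 / 6.2868 = 0.2560
c = 3 / 2.27^0.2560 = 3 / 1.234 = 2.432
A = (21/2.432)^(1/0.2560) ⇒ ln A = ln(8.635)/0.2560 = 8.4209
A = e^8.4209 ≈ 4541 hectares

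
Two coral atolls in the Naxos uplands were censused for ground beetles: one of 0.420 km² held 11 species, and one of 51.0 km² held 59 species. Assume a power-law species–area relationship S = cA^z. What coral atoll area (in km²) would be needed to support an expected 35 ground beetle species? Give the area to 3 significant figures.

11.5 km²

z = ln(59/11) / ln(51/0.42) = 1.6796 / 4.7993 = 0.3500
c = 11 / 0.42^0.3500 = 11 / 0.7382 = 14.9
A = (35/14.9)^(1/0.3500) ⇒ ln A = ln(2.349)/0.3500 = 2.4397
A = e^2.4397 ≈ 11.47 km²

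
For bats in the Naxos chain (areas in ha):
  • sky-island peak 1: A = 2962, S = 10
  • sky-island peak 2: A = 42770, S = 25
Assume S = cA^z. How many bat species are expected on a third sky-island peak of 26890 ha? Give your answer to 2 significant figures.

21

z = ln(25/10) / ln(42770/2962) = 0.9163 / 2.6700 = 0.3432
c = 10 / 2962^0.3432 = 10 / 15.54 = 0.6436
S₃ = 0.6436 × 26890^0.3432 = 0.6436 × 33.13 ≈ 21.32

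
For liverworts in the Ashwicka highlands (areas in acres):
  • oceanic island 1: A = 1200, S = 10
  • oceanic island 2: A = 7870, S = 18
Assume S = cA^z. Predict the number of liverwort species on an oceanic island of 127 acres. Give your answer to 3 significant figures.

4.96

z = ln(18/10) / ln(7870/1200) = 0.5878 / 1.8807 = 0.3125
c = 10 / 1200^0.3125 = 10 / 9.169 = 1.091
S₃ = 1.091 × 127^0.3125 = 1.091 × 4.545 ≈ 4.956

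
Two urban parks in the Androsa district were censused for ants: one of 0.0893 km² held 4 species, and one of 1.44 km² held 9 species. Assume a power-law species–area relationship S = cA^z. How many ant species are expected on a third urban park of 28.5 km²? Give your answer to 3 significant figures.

z = ln(9/4) / ln(1.44/0.0893) = 0.8109 / 2.7804 = 0.2917
c = 4 / 0.0893^0.2917 = 4 / 0.4943 = 8.092
S₃ = 8.092 × 28.5^0.2917 = 8.092 × 2.657 ≈ 21.5

21.5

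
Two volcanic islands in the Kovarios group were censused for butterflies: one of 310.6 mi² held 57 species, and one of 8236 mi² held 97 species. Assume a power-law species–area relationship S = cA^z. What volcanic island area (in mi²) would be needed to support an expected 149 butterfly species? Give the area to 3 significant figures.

z = ln(97/57) / ln(8236/310.6) = 0.5317 / 3.2778 = 0.1622
c = 57 / 310.6^0.1622 = 57 / 2.537 = 22.47
A = (149/22.47)^(1/0.1622) ⇒ ln A = ln(6.631)/0.1622 = 11.6626
A = e^11.6626 ≈ 116142 mi²

116000 mi²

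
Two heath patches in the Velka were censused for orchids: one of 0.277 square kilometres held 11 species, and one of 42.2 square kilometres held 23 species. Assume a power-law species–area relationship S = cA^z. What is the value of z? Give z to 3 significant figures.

0.147

Taking logs: ln S = ln c + z ln A, so z = (ln S₂ − ln S₁)/(ln A₂ − ln A₁).
z = ln(23/11) / ln(42.2/0.277) = ln(2.091) / ln(152.3) = 0.7376 / 5.0262 = 0.1468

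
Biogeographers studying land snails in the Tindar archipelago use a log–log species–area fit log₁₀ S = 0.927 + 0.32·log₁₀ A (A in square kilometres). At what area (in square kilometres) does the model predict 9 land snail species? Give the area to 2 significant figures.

1.2 square kilometres

9 = 8.453 × A^0.32  ⇒  A^0.32 = 9/8.453 = 1.065
ln A = ln(1.065) / 0.32 = 0.0627 / 0.32 = 0.1960
A = e^0.1960 ≈ 1.217 square kilometres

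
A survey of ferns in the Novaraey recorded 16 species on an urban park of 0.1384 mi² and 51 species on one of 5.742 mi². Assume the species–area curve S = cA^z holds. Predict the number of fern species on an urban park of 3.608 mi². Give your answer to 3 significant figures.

z = ln(51/16) / ln(5.742/0.1384) = 1.1592 / 3.7254 = 0.3112
c = 16 / 0.1384^0.3112 = 16 / 0.5404 = 29.61
S₃ = 29.61 × 3.608^0.3112 = 29.61 × 1.491 ≈ 44.13

44.1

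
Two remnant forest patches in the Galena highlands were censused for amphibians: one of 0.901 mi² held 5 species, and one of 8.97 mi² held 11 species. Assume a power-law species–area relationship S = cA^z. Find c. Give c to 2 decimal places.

5.18

z = ln(S₂/S₁) / ln(A₂/A₁) = ln(11/5) / ln(8.97/0.901) = 0.7885 / 2.2981 = 0.3431
c = S₁ / A₁^z = 5 / 0.901^0.3431 = 5 / 0.9649 = 5.182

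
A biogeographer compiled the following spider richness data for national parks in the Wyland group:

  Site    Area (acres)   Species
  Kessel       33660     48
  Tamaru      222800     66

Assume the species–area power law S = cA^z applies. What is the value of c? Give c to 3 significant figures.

z = ln(S₂/S₁) / ln(A₂/A₁) = ln(66/48) / ln(222800/33660) = 0.3185 / 1.8900 = 0.1685
c = S₁ / A₁^z = 48 / 33660^0.1685 = 48 / 5.792 = 8.288

8.29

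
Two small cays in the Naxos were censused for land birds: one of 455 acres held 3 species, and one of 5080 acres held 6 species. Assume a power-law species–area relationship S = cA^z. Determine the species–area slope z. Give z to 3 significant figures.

0.287

Taking logs: ln S = ln c + z ln A, so z = (ln S₂ − ln S₁)/(ln A₂ − ln A₁).
z = ln(6/3) / ln(5080/455) = ln(2) / ln(11.16) = 0.6931 / 2.4128 = 0.2873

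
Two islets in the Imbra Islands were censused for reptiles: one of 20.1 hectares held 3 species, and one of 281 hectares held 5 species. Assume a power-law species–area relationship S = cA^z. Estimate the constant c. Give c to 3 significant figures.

1.68

z = ln(S₂/S₁) / ln(A₂/A₁) = ln(5/3) / ln(281/20.1) = 0.5108 / 2.6376 = 0.1937
c = S₁ / A₁^z = 3 / 20.1^0.1937 = 3 / 1.788 = 1.678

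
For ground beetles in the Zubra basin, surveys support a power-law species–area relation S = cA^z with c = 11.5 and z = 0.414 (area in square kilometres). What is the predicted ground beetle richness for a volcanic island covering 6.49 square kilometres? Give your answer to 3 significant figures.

S = 11.5 × 6.49^0.414
ln S = ln 11.5 + 0.414 × ln 6.49 = 2.4423 + 0.414 × 1.8703 = 3.2166
S = e^3.2166 ≈ 24.94

24.9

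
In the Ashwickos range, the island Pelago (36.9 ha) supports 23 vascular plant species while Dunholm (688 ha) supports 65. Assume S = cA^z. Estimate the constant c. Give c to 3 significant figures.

6.39

z = ln(S₂/S₁) / ln(A₂/A₁) = ln(65/23) / ln(688/36.9) = 1.0389 / 2.9256 = 0.3551
c = S₁ / A₁^z = 23 / 36.9^0.3551 = 23 / 3.601 = 6.387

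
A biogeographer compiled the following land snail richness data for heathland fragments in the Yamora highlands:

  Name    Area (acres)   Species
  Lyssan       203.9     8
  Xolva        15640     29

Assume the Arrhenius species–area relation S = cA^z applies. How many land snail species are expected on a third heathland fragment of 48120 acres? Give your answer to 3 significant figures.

40.5

z = ln(29/8) / ln(15640/203.9) = 1.2879 / 4.3400 = 0.2967
c = 8 / 203.9^0.2967 = 8 / 4.845 = 1.651
S₃ = 1.651 × 48120^0.2967 = 1.651 × 24.52 ≈ 40.48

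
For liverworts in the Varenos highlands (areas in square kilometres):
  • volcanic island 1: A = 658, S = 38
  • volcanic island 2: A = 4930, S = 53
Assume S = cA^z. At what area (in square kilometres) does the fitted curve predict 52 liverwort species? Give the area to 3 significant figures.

z = ln(53/38) / ln(4930/658) = 0.3327 / 2.0139 = 0.1652
c = 38 / 658^0.1652 = 38 / 2.921 = 13.01
A = (52/13.01)^(1/0.1652) ⇒ ln A = ln(3.998)/0.1652 = 8.3878
A = e^8.3878 ≈ 4393 square kilometres

4390 square kilometres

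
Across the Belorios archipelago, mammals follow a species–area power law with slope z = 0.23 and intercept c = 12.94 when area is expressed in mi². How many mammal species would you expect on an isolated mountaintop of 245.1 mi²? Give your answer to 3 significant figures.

S = 12.94 × 245.1^0.23
ln S = ln 12.94 + 0.23 × ln 245.1 = 2.5603 + 0.23 × 5.5017 = 3.8257
S = e^3.8257 ≈ 45.87

45.9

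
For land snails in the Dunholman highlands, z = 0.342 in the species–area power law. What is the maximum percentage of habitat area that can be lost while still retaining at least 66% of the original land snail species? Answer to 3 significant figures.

70.3%

Need (A_new/A_old)^0.342 = 0.66, so A_new/A_old = 0.66^(1/0.342) = 0.66^2.924
ln(A_new/A_old) = ln 0.66 / 0.342 = -0.4155 / 0.342 = -1.2150
A_new/A_old = e^-1.2150 ≈ 0.2967
Fraction that can be lost = 1 − 0.2967 = 0.7033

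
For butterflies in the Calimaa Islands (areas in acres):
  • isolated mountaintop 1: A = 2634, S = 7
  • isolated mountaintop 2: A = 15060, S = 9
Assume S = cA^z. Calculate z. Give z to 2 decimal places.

Taking logs: ln S = ln c + z ln A, so z = (ln S₂ − ln S₁)/(ln A₂ − ln A₁).
z = ln(9/7) / ln(15060/2634) = ln(1.286) / ln(5.718) = 0.2513 / 1.7435 = 0.1441

0.14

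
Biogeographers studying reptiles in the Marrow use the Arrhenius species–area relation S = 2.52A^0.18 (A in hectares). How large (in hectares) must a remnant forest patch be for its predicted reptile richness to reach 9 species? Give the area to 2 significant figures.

1200 hectares

9 = 2.52 × A^0.18  ⇒  A^0.18 = 9/2.52 = 3.571
ln A = ln(3.571) / 0.18 = 1.2730 / 0.18 = 7.0720
A = e^7.0720 ≈ 1179 hectares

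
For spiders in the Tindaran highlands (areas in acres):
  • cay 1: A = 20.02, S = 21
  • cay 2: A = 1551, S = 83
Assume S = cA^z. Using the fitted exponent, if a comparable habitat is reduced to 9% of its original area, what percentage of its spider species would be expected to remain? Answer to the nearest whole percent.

47%

z = ln(83/21) / ln(1551/20.02) = 1.3743 / 4.3499 = 0.3159
S_new/S_old = (A_new/A_old)^z = 0.09^0.3159 = exp(0.3159 × -2.4079) = 0.4673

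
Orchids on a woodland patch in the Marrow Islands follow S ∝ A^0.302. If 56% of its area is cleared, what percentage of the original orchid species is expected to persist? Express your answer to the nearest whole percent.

S_new/S_old = (A_new/A_old)^z = 0.44^0.302
= exp(0.302 × ln 0.44) = exp(0.302 × -0.8210) = exp(-0.2479) ≈ 0.7804

78%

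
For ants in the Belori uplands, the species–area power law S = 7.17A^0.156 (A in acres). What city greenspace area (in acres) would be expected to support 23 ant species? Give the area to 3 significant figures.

1760 acres

23 = 7.17 × A^0.156  ⇒  A^0.156 = 23/7.17 = 3.208
ln A = ln(3.208) / 0.156 = 1.1656 / 0.156 = 7.4717
A = e^7.4717 ≈ 1758 acres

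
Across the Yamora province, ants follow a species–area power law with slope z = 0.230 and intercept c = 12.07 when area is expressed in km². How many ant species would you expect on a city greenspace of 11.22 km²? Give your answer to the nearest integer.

21 species

S = 12.07 × 11.22^0.23 = 12.07 × 1.744 ≈ 21.05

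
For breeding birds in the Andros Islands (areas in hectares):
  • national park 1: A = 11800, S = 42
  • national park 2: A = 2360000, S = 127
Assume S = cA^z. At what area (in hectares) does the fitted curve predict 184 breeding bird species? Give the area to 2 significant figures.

z = ln(127/42) / ln(2360000/11800) = 1.1065 / 5.2983 = 0.2088
c = 42 / 11800^0.2088 = 42 / 7.086 = 5.927
A = (184/5.927)^(1/0.2088) ⇒ ln A = ln(31.04)/0.2088 = 16.4494
A = e^16.4494 ≈ 13928132 hectares

14000000 hectares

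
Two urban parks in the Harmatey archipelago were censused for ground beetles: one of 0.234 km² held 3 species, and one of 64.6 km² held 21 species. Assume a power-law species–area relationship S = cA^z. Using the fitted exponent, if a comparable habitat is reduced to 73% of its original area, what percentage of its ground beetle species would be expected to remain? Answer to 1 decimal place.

z = ln(21/3) / ln(64.6/0.234) = 1.9459 / 5.6206 = 0.3462
S_new/S_old = (A_new/A_old)^z = 0.73^0.3462 = exp(0.3462 × -0.3147) = 0.8968

89.7%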